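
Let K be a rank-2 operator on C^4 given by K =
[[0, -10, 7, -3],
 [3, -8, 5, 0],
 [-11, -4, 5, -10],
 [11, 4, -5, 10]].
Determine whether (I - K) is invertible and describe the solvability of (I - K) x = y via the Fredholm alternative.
(I - K) is invertible (det(I - K) = 34 ≠ 0), so for every y in C^4 the equation (I - K) x = y has a unique solution.

K has rank 2 and factors as K = U V^T = u1 v1^T + u2 v2^T with u1 = (-2, -1, -3, 3), v1 = (3, 2, -2, 3), u2 = (3, 3, -1, 1), v2 = (2, -2, 1, 1) (multiplying out reproduces the displayed K). The nonzero eigenvalues of U V^T coincide with those of the 2 x 2 matrix G = V^T U = [[v1·u1, v1·u2], [v2·u1, v2·u2]] = [[7, 20], [-2, 0]], and by the Sylvester determinant identity det(I_4 - U V^T) = det(I_2 - V^T U) = det([[-6, -20], [2, 1]]) = (-6)(1) - (-20)(2) = 34. (Direct check: I - K =
[[1, 10, -7, 3],
 [-3, 9, -5, 0],
 [11, 4, -4, 10],
 [-11, -4, 5, -9]]
has determinant 34.) The finite-dimensional Fredholm alternative says: either (I - K) is invertible, or ker(I - K) ≠ {0} and then range(I - K) = ker((I - K)^*)^⊥, with dim ker(I - K) = dim ker((I - K)^*). Since det(I - K) ≠ 0, 1 is not an eigenvalue of K and ker(I - K) = {0}, so we are in the first case: for every y there is a unique x = (I - K)^(-1) y. (Explicitly, by the Woodbury identity, (I - U V^T)^(-1) = I + U (I_2 - G)^(-1) V^T.)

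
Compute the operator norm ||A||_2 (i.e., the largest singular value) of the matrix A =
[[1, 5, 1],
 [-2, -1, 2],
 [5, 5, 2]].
||A||_2 ≈ 8.793 (= sqrt(largest eigenvalue of A^T A))

||A||_2 = sigma_max(A) = sqrt(lambda_max(A^T A)). Form the symmetric matrix M = A^T A =
[[30, 32, 7],
 [32, 51, 13],
 [7, 13, 9]].
Its characteristic polynomial (trace, sum of principal 2x2 minors, determinant of M give the coefficients) is
  p(λ) = det(λ I - M) = λ^3 - 90λ^2 + 1017λ - 2809.
No integer candidate from the rational root theorem (±divisors of 2809) is a root, so the roots are irrational. The cubic discriminant is Δ = 394106121 > 0, so there are three distinct real roots. p(4) = -117 and p(5) = 151 have opposite signs, so a root lies in (4, 5); Newton's method refines it to λ ≈ 4.3699. p(8) = 79 and p(9) = -217 have opposite signs, so a root lies in (8, 9); Newton's method refines it to λ ≈ 8.314. p(77) = -1577 and p(78) = 3509 have opposite signs, so a root lies in (77, 78); Newton's method refines it to λ ≈ 77.3161. Check (Vieta): the three roots sum to 90, matching tr M = 90.
So the eigenvalues of A^T A are ≈ 4.3699, 8.314, 77.3161 (all ≥ 0, as they must be for A^T A). The largest is λ_max ≈ 77.3161, hence ||A||_2 = sqrt(λ_max) ≈ 8.793.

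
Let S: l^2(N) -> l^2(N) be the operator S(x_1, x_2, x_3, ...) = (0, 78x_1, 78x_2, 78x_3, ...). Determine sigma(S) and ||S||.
sigma(S) = closed disk {z in C : |z| ≤ 78}; ||S|| = 78

Note S = 78·U where U is the unit right shift (U x)_k = x_{k-1} (with x_0 := 0); so ||S|| = 78||U|| and sigma(S) = 78·sigma(U). ||S x||^2 = sum_{k≥1} |78x_k|^2 = 6084||x||^2, so ||S|| = 78 and sigma(S) ⊂ {|z| ≤ 78}. For any |lambda| < 78, the equation (S - lambda I) x = 0 forces x_1 = 0, then 78x_k = lambda x_{k+1} ⇒ x = 0, so S has no eigenvalues. But (S - lambda I) is not surjective for |lambda| < 78: solving (S - lambda I) x = e_1 would require x_n proportional to (lambda/78)^(-n), which is not in l^2. So every |lambda| < 78 lies in the residual spectrum. The boundary |lambda| = 78 is in the approximate point spectrum (the spectrum is closed). Hence sigma(S) is the closed disk of radius 78.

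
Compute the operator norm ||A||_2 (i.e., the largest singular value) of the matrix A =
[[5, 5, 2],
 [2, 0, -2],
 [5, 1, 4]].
||A||_2 ≈ 9.3224 (= sqrt(largest eigenvalue of A^T A))

||A||_2 = sigma_max(A) = sqrt(lambda_max(A^T A)). Form the symmetric matrix M = A^T A =
[[54, 30, 26],
 [30, 26, 14],
 [26, 14, 24]].
Its characteristic polynomial (trace, sum of principal 2x2 minors, determinant of M give the coefficients) is
  p(λ) = det(λ I - M) = λ^3 - 104λ^2 + 1552λ - 5776.
No integer candidate from the rational root theorem (±divisors of 5776) is a root, so the roots are irrational. The cubic discriminant is Δ = 990938368 > 0, so there are three distinct real roots. p(5) = -491 and p(6) = 8 have opposite signs, so a root lies in (5, 6); Newton's method refines it to λ ≈ 5.9807. p(11) = 43 and p(12) = -400 have opposite signs, so a root lies in (11, 12); Newton's method refines it to λ ≈ 11.1129. p(86) = -5432 and p(87) = 575 have opposite signs, so a root lies in (86, 87); Newton's method refines it to λ ≈ 86.9065. Check (Vieta): the three roots sum to 104, matching tr M = 104.
So the eigenvalues of A^T A are ≈ 5.9807, 11.1129, 86.9065 (all ≥ 0, as they must be for A^T A). The largest is λ_max ≈ 86.9065, hence ||A||_2 = sqrt(λ_max) ≈ 9.3224.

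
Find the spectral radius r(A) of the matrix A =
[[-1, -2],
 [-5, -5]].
r(A) = (6 + sqrt(56))/2 ≈ 6.7417

The eigenvalues of A are the roots of its characteristic polynomial. With M = A (coefficients from the trace and determinant):
  p(λ) = det(λ I - M) = λ^2 + 6λ - 5.
For λ^2 + 6λ - 5 the discriminant is 56. It is nonnegative but not a perfect square, so the roots are real and irrational: λ = (-6 ± sqrt(56))/2 ≈ 0.7417, -6.7417.
Thus the eigenvalues (to 4 decimals) are 0.7417 (modulus 0.7417); -6.7417 (modulus 6.7417). The spectral radius is the largest modulus: r(A) = (6 + sqrt(56))/2 ≈ 6.7417. (Cross-check: r(A) ≤ ||A||_2 ≈ 7.3852; equality holds whenever A is normal, though it can also hold for some non-normal A.)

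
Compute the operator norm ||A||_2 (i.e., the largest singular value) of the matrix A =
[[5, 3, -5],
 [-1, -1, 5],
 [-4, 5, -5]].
||A||_2 ≈ 10.2403 (= sqrt(largest eigenvalue of A^T A))

||A||_2 = sigma_max(A) = sqrt(lambda_max(A^T A)). Form the symmetric matrix M = A^T A =
[[42, -4, -10],
 [-4, 35, -45],
 [-10, -45, 75]].
Its characteristic polynomial (trace, sum of principal 2x2 minors, determinant of M give the coefficients) is
  p(λ) = det(λ I - M) = λ^3 - 152λ^2 + 5104λ - 16900.
No integer candidate from the rational root theorem (±divisors of 16900) is a root, so the roots are irrational. The cubic discriminant is Δ = 60915696208 > 0, so there are three distinct real roots. p(3) = -2929 and p(4) = 1148 have opposite signs, so a root lies in (3, 4); Newton's method refines it to λ ≈ 3.7113. p(43) = 1031 and p(44) = -1412 have opposite signs, so a root lies in (43, 44); Newton's method refines it to λ ≈ 43.4242. p(104) = -5252 and p(105) = 845 have opposite signs, so a root lies in (104, 105); Newton's method refines it to λ ≈ 104.8645. Check (Vieta): the three roots sum to 152, matching tr M = 152.
So the eigenvalues of A^T A are ≈ 3.7113, 43.4242, 104.8645 (all ≥ 0, as they must be for A^T A). The largest is λ_max ≈ 104.8645, hence ||A||_2 = sqrt(λ_max) ≈ 10.2403.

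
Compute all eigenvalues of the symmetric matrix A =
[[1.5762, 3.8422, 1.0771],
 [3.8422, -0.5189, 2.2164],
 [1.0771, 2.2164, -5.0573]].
sigma(A) ≈ {-6, -3, 5}

A is real symmetric, so its spectrum consists of real eigenvalues. Expanding the characteristic polynomial of the displayed matrix gives
  det(λ I - A) = p(λ) = λ^3 + (4)λ^2 + (-27)λ + (-89.9986).
Solving p(λ) = 0 yields eigenvalues ≈ -6, -3, 5. (A is shown rounded to 4 decimals, so these recover the underlying integer eigenvalues to within that precision.)
Verification: the trace of A = -4 equals the sum of eigenvalues -4, and det(A) ≈ 89.9986 matches the eigenvalue product 90.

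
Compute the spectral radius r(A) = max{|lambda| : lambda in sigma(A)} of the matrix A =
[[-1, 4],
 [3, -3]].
r(A) = (4 + sqrt(52))/2 ≈ 5.6056

The eigenvalues of A are the roots of its characteristic polynomial. With M = A (coefficients from the trace and determinant):
  p(λ) = det(λ I - M) = λ^2 + 4λ - 9.
For λ^2 + 4λ - 9 the discriminant is 52. It is nonnegative but not a perfect square, so the roots are real and irrational: λ = (-4 ± sqrt(52))/2 ≈ 1.6056, -5.6056.
Thus the eigenvalues (to 4 decimals) are 1.6056 (modulus 1.6056); -5.6056 (modulus 5.6056). The spectral radius is the largest modulus: r(A) = (4 + sqrt(52))/2 ≈ 5.6056. (Cross-check: r(A) ≤ ||A||_2 ≈ 5.7016; equality holds whenever A is normal, though it can also hold for some non-normal A.)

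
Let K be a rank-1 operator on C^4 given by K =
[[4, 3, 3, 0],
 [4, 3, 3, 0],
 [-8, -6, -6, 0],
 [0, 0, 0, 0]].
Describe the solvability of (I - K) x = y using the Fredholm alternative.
(I - K) is singular (det(I - K) = 0, i.e. 1 ∈ sigma(K)). (I - K) x = y is solvable iff y ⊥ ker((I - K)^*) = span{(4, 3, 3, 0)}, i.e. iff 4y_1 + 3y_2 + 3y_3 = 0. When solvable, the solutions are x = y + c·(1, 1, -2, 0), c arbitrary (ker(I - K) = span{(1, 1, -2, 0)}, dimension 1).

K has rank 1, so it is an outer product K = u v^T: every row of K is a multiple of one row vector. Reading off the entries, u = (1, 1, -2, 0) and v = (4, 3, 3, 0) (row i of K equals u_i·v^T). A rank-one matrix u v^T satisfies K u = u (v·u) and kills the (3)-dimensional subspace v^⊥, so its characteristic polynomial is lambda^3 (lambda - v·u) with v·u = tr K = 1. Hence the eigenvalues of I - K are 1 (multiplicity 3) and 1 - (1) = 0, so det(I - K) = 0. (Direct check: I - K =
[[-3, -3, -3, 0],
 [-4, -2, -3, 0],
 [8, 6, 7, 0],
 [0, 0, 0, 1]]
has determinant 0.) So 1 is an eigenvalue of K and (I - K) is not invertible. The finite-dimensional Fredholm alternative says: either (I - K) is invertible, or ker(I - K) ≠ {0} and then range(I - K) = ker((I - K)^*)^⊥, with dim ker(I - K) = dim ker((I - K)^*). We are in the second case, so we need both kernels. Kernel of I - K: (I - K) u = u - u (v·u) = u - u = 0, so ker(I - K) = span{u} = span{(1, 1, -2, 0)} (it is exactly 1-dimensional because rank(I - K) = 3). Kernel of the adjoint: K is real, so (I - K)^* = I - K^T = I - v u^T, and (I - v u^T) v = v - v (u·v) = 0; hence ker((I - K)^*) = span{v} = span{(4, 3, 3, 0)}. Therefore (I - K) x = y is solvable iff <y, v> = 0, i.e. iff 4y_1 + 3y_2 + 3y_3 = 0. When this holds, K y = u (v·y) = 0, so (I - K) y = y and x = y is a particular solution; the full solution set is the line x = y + c·u = y + c·(1, 1, -2, 0), c ∈ C.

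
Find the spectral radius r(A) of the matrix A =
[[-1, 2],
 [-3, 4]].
r(A) = 2

The eigenvalues of A are the roots of its characteristic polynomial. With M = A (coefficients from the trace and determinant):
  p(λ) = det(λ I - M) = λ^2 - 3λ + 2.
For λ^2 - 3λ + 2 the discriminant is 1. It is a perfect square (1^2), so the roots are rational: λ = (3 ± 1)/2 = 2, 1.
Thus the eigenvalues (to 4 decimals) are 2 (modulus 2); 1 (modulus 1). The spectral radius is the largest modulus: r(A) = 2. (Cross-check: r(A) ≤ ||A||_2 ≈ 5.465; equality holds whenever A is normal, though it can also hold for some non-normal A.)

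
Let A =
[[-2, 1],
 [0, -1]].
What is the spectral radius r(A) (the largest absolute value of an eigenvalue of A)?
r(A) = 2

The eigenvalues of A are the roots of its characteristic polynomial. With M = A (coefficients from the trace and determinant):
  p(λ) = det(λ I - M) = λ^2 + 3λ + 2.
For λ^2 + 3λ + 2 the discriminant is 1. It is a perfect square (1^2), so the roots are rational: λ = (-3 ± 1)/2 = -1, -2.
Thus the eigenvalues (to 4 decimals) are -1 (modulus 1); -2 (modulus 2). The spectral radius is the largest modulus: r(A) = 2. (Cross-check: r(A) ≤ ||A||_2 ≈ 2.2882; equality holds whenever A is normal, though it can also hold for some non-normal A.)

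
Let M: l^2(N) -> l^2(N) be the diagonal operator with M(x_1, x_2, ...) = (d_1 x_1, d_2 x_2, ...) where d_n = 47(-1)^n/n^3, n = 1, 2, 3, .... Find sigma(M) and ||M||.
sigma(M) = {47(-1)^n/n^3 : n ≥ 1} ∪ {0}; ||M|| = 47

A bounded diagonal operator on l^2 with diagonal entries d_n has spectrum equal to the closure of {d_n : n ≥ 1}: every d_n is an eigenvalue (with eigenvector e_n), so {d_n} ⊂ sigma(M); the spectrum is closed, so its closure is too; and for lambda not in the closure, (M - lambda I) has bounded inverse (the diagonal entries 1/(d_n - lambda) are bounded). For our sequence d_n = 47(-1)^n/n^3, n = 1, 2, 3, ...:
  - {d_n} = {47(-1)^n/n^3 : n ≥ 1}; the only limit point is 0
  - closure = {47(-1)^n/n^3 : n ≥ 1} ∪ {0}
For the norm: a diagonal operator has ||M|| = sup_n |d_n|. Here |d_n| = 47/n^3 is decreasing, so sup_n |d_n| = |d_1| = 47. So ||M|| = 47.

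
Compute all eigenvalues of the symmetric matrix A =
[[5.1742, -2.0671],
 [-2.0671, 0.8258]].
sigma(A) ≈ {0, 6}

A is real symmetric, so its spectrum consists of real eigenvalues. Expanding the characteristic polynomial of the displayed matrix gives
  det(λ I - A) = p(λ) = λ^2 + (-6)λ + (0).
Solving p(λ) = 0 yields eigenvalues ≈ 0, 6. (A is shown rounded to 4 decimals, so these recover the underlying integer eigenvalues to within that precision.)
Verification: the trace of A = 6 equals the sum of eigenvalues 6, and det(A) ≈ -0.0000 matches the eigenvalue product 0.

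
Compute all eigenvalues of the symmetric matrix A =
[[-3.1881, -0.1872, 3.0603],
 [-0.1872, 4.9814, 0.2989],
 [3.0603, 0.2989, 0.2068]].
sigma(A) ≈ {-5, 2, 5}

A is real symmetric, so its spectrum consists of real eigenvalues. Expanding the characteristic polynomial of the displayed matrix gives
  det(λ I - A) = p(λ) = λ^3 + (-2)λ^2 + (-25)λ + (50.0021).
Solving p(λ) = 0 yields eigenvalues ≈ -5, 2, 5. (A is shown rounded to 4 decimals, so these recover the underlying integer eigenvalues to within that precision.)
Verification: the trace of A = 2 equals the sum of eigenvalues 2, and det(A) ≈ -50.0021 matches the eigenvalue product -50.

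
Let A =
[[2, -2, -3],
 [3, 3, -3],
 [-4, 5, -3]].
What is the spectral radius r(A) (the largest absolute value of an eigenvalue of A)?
r(A) ≈ 5.1267

The eigenvalues of A are the roots of its characteristic polynomial. With M = A (coefficients from the trace, the sum of principal 2x2 minors, and det A):
  p(λ) = det(λ I - M) = λ^3 - 2λ^2 + 111.
No integer candidate from the rational root theorem (±divisors of 111) is a root, so the roots are irrational. The cubic discriminant is Δ = -329115 < 0, so there is one real root and a complex-conjugate pair. p(-5) = -64 and p(-4) = 15 have opposite signs, so a root lies in (-5, -4); Newton's method refines it to λ ≈ -4.2233. Dividing out (λ - (-4.2233)) leaves approximately λ^2 - 6.2233λ + 26.2828. For λ^2 - 6.2233λ + 26.2828 the discriminant is -66.4018. It is negative, so the remaining roots are the complex-conjugate pair λ ≈ 3.1116 ± 4.0744i. Their product equals the constant term, so |λ|^2 ≈ 26.2828 and |λ| ≈ 5.1267.
Thus the eigenvalues (to 4 decimals) are -4.2233 (modulus 4.2233); 3.1116 ± 4.0744i (modulus 5.1267). The spectral radius is the largest modulus: r(A) ≈ 5.1267. (Cross-check: r(A) ≤ ||A||_2 ≈ 7.468; equality holds whenever A is normal, though it can also hold for some non-normal A.)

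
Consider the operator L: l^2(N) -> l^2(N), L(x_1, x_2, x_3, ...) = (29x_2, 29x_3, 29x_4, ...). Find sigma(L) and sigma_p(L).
sigma(L) = closed disk {z in C : |z| ≤ 29}; sigma_p(L) = open disk {z in C : |z| < 29}

Note L = 29·V where V is the unit left shift (V x)_k = x_{k+1}; so sigma(L) = 29·sigma(V) and ||L|| = 29||V||. ||L x||^2 = 841sum_{k≥2} |x_k|^2 ≤ 841||x||^2, with equality on {x : x_1 = 0}, so ||L|| = 29. For any lambda with |lambda| < 29, set r = lambda/29 (|r| < 1); the vector x = (1, r, r^2, ...) is in l^2 and satisfies L x = 29(r, r^2, ...) = lambda x, so lambda is an eigenvalue. On the boundary |lambda| = 29 the geometric series diverges, so no l^2 eigenvector exists, but these lambda lie in the approximate point spectrum. Hence sigma(L) is the closed disk of radius 29 and sigma_p(L) is the open disk.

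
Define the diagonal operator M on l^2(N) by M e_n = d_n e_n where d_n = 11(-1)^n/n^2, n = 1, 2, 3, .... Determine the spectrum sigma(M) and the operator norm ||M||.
sigma(M) = {11(-1)^n/n^2 : n ≥ 1} ∪ {0}; ||M|| = 11

A bounded diagonal operator on l^2 with diagonal entries d_n has spectrum equal to the closure of {d_n : n ≥ 1}: every d_n is an eigenvalue (with eigenvector e_n), so {d_n} ⊂ sigma(M); the spectrum is closed, so its closure is too; and for lambda not in the closure, (M - lambda I) has bounded inverse (the diagonal entries 1/(d_n - lambda) are bounded). For our sequence d_n = 11(-1)^n/n^2, n = 1, 2, 3, ...:
  - {d_n} = {11(-1)^n/n^2 : n ≥ 1}; the only limit point is 0
  - closure = {11(-1)^n/n^2 : n ≥ 1} ∪ {0}
For the norm: a diagonal operator has ||M|| = sup_n |d_n|. Here |d_n| = 11/n^2 is decreasing, so sup_n |d_n| = |d_1| = 11. So ||M|| = 11.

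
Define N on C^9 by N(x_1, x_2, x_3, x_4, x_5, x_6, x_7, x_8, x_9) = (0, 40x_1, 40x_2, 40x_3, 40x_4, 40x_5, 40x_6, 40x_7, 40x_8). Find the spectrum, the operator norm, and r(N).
sigma(N) = {0}; ||N|| = 40; r(N) = 0. (N is nilpotent with N^9 = 0.)

On C^9, N is a strictly lower-triangular matrix with 40 on the subdiagonal and zeros elsewhere, so its characteristic polynomial is lambda^9 and every eigenvalue is 0: sigma(N) = {0}. For the operator norm, N e_i = 40e_{i+1} for i = 1, ..., 8 and N e_9 = 0, so the singular values of N are 40 (with multiplicity 8) and 0; hence ||N|| = 40. The spectral radius r(N) = max|lambda| = 0. Note ||N|| > r(N) — characteristic of non-normal nilpotent operators. Indeed N^9 = 0.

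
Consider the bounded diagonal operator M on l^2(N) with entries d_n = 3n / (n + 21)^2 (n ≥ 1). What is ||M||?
||M|| = 1/28 (attained at n = 21)

For M diagonal, ||M|| = sup_n |d_n|. Treat f(x) = 3x / (x + 21)^2 for real x > 0. By the quotient rule, f'(x) = 3(21 - x)/(x + 21)^3, which is positive for x < 21 and negative for x > 21. So f has a unique maximum at x = 21, and since 21 is a positive integer, the supremum over n ≥ 1 is attained at n = 21: d_21 = 3·21/(21 + 21)^2 = 3·21/1764 = 1/28. Hence ||M|| = 1/28.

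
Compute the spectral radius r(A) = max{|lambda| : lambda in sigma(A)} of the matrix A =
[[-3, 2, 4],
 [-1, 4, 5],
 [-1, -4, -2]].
r(A) ≈ 3.5511

The eigenvalues of A are the roots of its characteristic polynomial. With M = A (coefficients from the trace, the sum of principal 2x2 minors, and det A):
  p(λ) = det(λ I - M) = λ^3 + λ^2 + 12λ + 18.
No integer candidate from the rational root theorem (±divisors of 18) is a root, so the roots are irrational. The cubic discriminant is Δ = -11700 < 0, so there is one real root and a complex-conjugate pair. p(-2) = -10 and p(-1) = 6 have opposite signs, so a root lies in (-2, -1); Newton's method refines it to λ ≈ -1.4274. Dividing out (λ - (-1.4274)) leaves approximately λ^2 - 0.4274λ + 12.6101. For λ^2 - 0.4274λ + 12.6101 the discriminant is -50.2578. It is negative, so the remaining roots are the complex-conjugate pair λ ≈ 0.2137 ± 3.5446i. Their product equals the constant term, so |λ|^2 ≈ 12.6101 and |λ| ≈ 3.5511.
Thus the eigenvalues (to 4 decimals) are -1.4274 (modulus 1.4274); 0.2137 ± 3.5446i (modulus 3.5511). The spectral radius is the largest modulus: r(A) ≈ 3.5511. (Cross-check: r(A) ≤ ||A||_2 ≈ 8.9525; equality holds whenever A is normal, though it can also hold for some non-normal A.)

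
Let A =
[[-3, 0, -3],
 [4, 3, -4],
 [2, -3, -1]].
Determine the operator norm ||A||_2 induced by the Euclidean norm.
||A||_2 ≈ 6.4292 (= sqrt(largest eigenvalue of A^T A))

||A||_2 = sigma_max(A) = sqrt(lambda_max(A^T A)). Form the symmetric matrix M = A^T A =
[[29, 6, -9],
 [6, 18, -9],
 [-9, -9, 26]].
Its characteristic polynomial (trace, sum of principal 2x2 minors, determinant of M give the coefficients) is
  p(λ) = det(λ I - M) = λ^3 - 73λ^2 + 1546λ - 9801.
No integer candidate from the rational root theorem (±divisors of 9801) is a root, so the roots are irrational. The cubic discriminant is Δ = 22001769 > 0, so there are three distinct real roots. p(12) = -33 and p(13) = 157 have opposite signs, so a root lies in (12, 13); Newton's method refines it to λ ≈ 12.1497. p(19) = 79 and p(20) = -81 have opposite signs, so a root lies in (19, 20); Newton's method refines it to λ ≈ 19.5164. p(41) = -207 and p(42) = 447 have opposite signs, so a root lies in (41, 42); Newton's method refines it to λ ≈ 41.334. Check (Vieta): the three roots sum to 73, matching tr M = 73.
So the eigenvalues of A^T A are ≈ 12.1497, 19.5164, 41.334 (all ≥ 0, as they must be for A^T A). The largest is λ_max ≈ 41.334, hence ||A||_2 = sqrt(λ_max) ≈ 6.4292.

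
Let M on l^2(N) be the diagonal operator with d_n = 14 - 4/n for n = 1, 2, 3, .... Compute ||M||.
||M|| = 14

For a diagonal operator on l^2 with entries d_n, ||M|| = sup_n |d_n|. Here d_1 = 10, d_2 = 12, ..., and d_n = 14 - 4/n increases monotonically toward 14. All terms lie in [10, 14), so |d_n| = d_n and the supremum is the limit 14, which is not attained by any individual d_n. Hence ||M|| = 14.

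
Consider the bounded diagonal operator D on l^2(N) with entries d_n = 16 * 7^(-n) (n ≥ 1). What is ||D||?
||D|| = 16/7 (attained at n = 1)

For D diagonal, ||D|| = sup_n |d_n|. The sequence d_n = 16 * 7^(-n) is positive and strictly decreasing (ratio 7^(-1) < 1), so the supremum is d_1 = 16/7. Hence ||D|| = 16/7.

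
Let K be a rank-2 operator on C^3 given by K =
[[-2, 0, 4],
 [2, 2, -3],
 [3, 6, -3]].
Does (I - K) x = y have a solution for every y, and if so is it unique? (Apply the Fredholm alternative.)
(I - K) is invertible (det(I - K) = 6 ≠ 0), so for every y in C^3 the equation (I - K) x = y has a unique solution.

K has rank 2 and factors as K = U V^T = u1 v1^T + u2 v2^T with u1 = (2, -2, -3), v1 = (-1, 0, 2), u2 = (0, -1, -3), v2 = (0, -2, -1) (multiplying out reproduces the displayed K). The nonzero eigenvalues of U V^T coincide with those of the 2 x 2 matrix G = V^T U = [[v1·u1, v1·u2], [v2·u1, v2·u2]] = [[-8, -6], [7, 5]], and by the Sylvester determinant identity det(I_3 - U V^T) = det(I_2 - V^T U) = det([[9, 6], [-7, -4]]) = (9)(-4) - (6)(-7) = 6. (Direct check: I - K =
[[3, 0, -4],
 [-2, -1, 3],
 [-3, -6, 4]]
has determinant 6.) The finite-dimensional Fredholm alternative says: either (I - K) is invertible, or ker(I - K) ≠ {0} and then range(I - K) = ker((I - K)^*)^⊥, with dim ker(I - K) = dim ker((I - K)^*). Since det(I - K) ≠ 0, 1 is not an eigenvalue of K and ker(I - K) = {0}, so we are in the first case: for every y there is a unique x = (I - K)^(-1) y. (Explicitly, by the Woodbury identity, (I - U V^T)^(-1) = I + U (I_2 - G)^(-1) V^T.)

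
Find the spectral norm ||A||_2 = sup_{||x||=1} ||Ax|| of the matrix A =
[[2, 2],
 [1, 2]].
||A||_2 = sqrt((13 + sqrt(153))/2) ≈ 3.5616 (= sqrt(largest eigenvalue of A^T A))

||A||_2 = sigma_max(A) = sqrt(lambda_max(A^T A)). Form the symmetric matrix M = A^T A =
[[5, 6],
 [6, 8]].
Its characteristic polynomial (trace, determinant of M give the coefficients) is
  p(λ) = det(λ I - M) = λ^2 - 13λ + 4.
For λ^2 - 13λ + 4 the discriminant is 153. It is nonnegative but not a perfect square, so the roots are real and irrational: λ = (13 ± sqrt(153))/2 ≈ 12.6847, 0.3153.
So the eigenvalues of A^T A are ≈ 0.3153, 12.6847 (all ≥ 0, as they must be for A^T A). The largest is λ_max = (13 + sqrt(153))/2 ≈ 12.6847, hence ||A||_2 = sqrt(λ_max) = sqrt((13 + sqrt(153))/2) ≈ 3.5616.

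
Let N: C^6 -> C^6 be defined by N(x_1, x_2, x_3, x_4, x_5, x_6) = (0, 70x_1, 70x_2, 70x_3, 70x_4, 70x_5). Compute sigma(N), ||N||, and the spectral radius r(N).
sigma(N) = {0}; ||N|| = 70; r(N) = 0. (N is nilpotent with N^6 = 0.)

On C^6, N is a strictly lower-triangular matrix with 70 on the subdiagonal and zeros elsewhere, so its characteristic polynomial is lambda^6 and every eigenvalue is 0: sigma(N) = {0}. For the operator norm, N e_i = 70e_{i+1} for i = 1, ..., 5 and N e_6 = 0, so the singular values of N are 70 (with multiplicity 5) and 0; hence ||N|| = 70. The spectral radius r(N) = max|lambda| = 0. Note ||N|| > r(N) — characteristic of non-normal nilpotent operators. Indeed N^6 = 0.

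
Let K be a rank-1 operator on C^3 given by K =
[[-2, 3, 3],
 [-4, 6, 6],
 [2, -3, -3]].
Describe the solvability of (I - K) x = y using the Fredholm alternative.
(I - K) is singular (det(I - K) = 0, i.e. 1 ∈ sigma(K)). (I - K) x = y is solvable iff y ⊥ ker((I - K)^*) = span{(-2, 3, 3)}, i.e. iff -2y_1 + 3y_2 + 3y_3 = 0. When solvable, the solutions are x = y + c·(1, 2, -1), c arbitrary (ker(I - K) = span{(1, 2, -1)}, dimension 1).

K has rank 1, so it is an outer product K = u v^T: every row of K is a multiple of one row vector. Reading off the entries, u = (1, 2, -1) and v = (-2, 3, 3) (row i of K equals u_i·v^T). A rank-one matrix u v^T satisfies K u = u (v·u) and kills the (2)-dimensional subspace v^⊥, so its characteristic polynomial is lambda^2 (lambda - v·u) with v·u = tr K = 1. Hence the eigenvalues of I - K are 1 (multiplicity 2) and 1 - (1) = 0, so det(I - K) = 0. (Direct check: I - K =
[[3, -3, -3],
 [4, -5, -6],
 [-2, 3, 4]]
has determinant 0.) So 1 is an eigenvalue of K and (I - K) is not invertible. The finite-dimensional Fredholm alternative says: either (I - K) is invertible, or ker(I - K) ≠ {0} and then range(I - K) = ker((I - K)^*)^⊥, with dim ker(I - K) = dim ker((I - K)^*). We are in the second case, so we need both kernels. Kernel of I - K: (I - K) u = u - u (v·u) = u - u = 0, so ker(I - K) = span{u} = span{(1, 2, -1)} (it is exactly 1-dimensional because rank(I - K) = 2). Kernel of the adjoint: K is real, so (I - K)^* = I - K^T = I - v u^T, and (I - v u^T) v = v - v (u·v) = 0; hence ker((I - K)^*) = span{v} = span{(-2, 3, 3)}. Therefore (I - K) x = y is solvable iff <y, v> = 0, i.e. iff -2y_1 + 3y_2 + 3y_3 = 0. When this holds, K y = u (v·y) = 0, so (I - K) y = y and x = y is a particular solution; the full solution set is the line x = y + c·u = y + c·(1, 2, -1), c ∈ C.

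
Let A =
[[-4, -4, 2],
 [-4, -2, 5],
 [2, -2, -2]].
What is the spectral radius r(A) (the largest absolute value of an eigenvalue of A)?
r(A) ≈ 7.3794

The eigenvalues of A are the roots of its characteristic polynomial. With M = A (coefficients from the trace, the sum of principal 2x2 minors, and det A):
  p(λ) = det(λ I - M) = λ^3 + 8λ^2 + 10λ + 40.
No integer candidate from the rational root theorem (±divisors of 40) is a root, so the roots are irrational. The cubic discriminant is Δ = -65120 < 0, so there is one real root and a complex-conjugate pair. p(-8) = -40 and p(-7) = 19 have opposite signs, so a root lies in (-8, -7); Newton's method refines it to λ ≈ -7.3794. Dividing out (λ - (-7.3794)) leaves approximately λ^2 + 0.6206λ + 5.4205. For λ^2 + 0.6206λ + 5.4205 the discriminant is -21.2968. It is negative, so the remaining roots are the complex-conjugate pair λ ≈ -0.3103 ± 2.3074i. Their product equals the constant term, so |λ|^2 ≈ 5.4205 and |λ| ≈ 2.3282.
Thus the eigenvalues (to 4 decimals) are -7.3794 (modulus 7.3794); -0.3103 ± 2.3074i (modulus 2.3282). The spectral radius is the largest modulus: r(A) ≈ 7.3794. (Cross-check: r(A) ≤ ||A||_2 ≈ 8.8015; equality holds whenever A is normal, though it can also hold for some non-normal A.)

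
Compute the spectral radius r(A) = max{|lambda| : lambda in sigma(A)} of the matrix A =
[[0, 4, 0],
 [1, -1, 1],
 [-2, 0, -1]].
r(A) ≈ 3.2843

The eigenvalues of A are the roots of its characteristic polynomial. With M = A (coefficients from the trace, the sum of principal 2x2 minors, and det A):
  p(λ) = det(λ I - M) = λ^3 + 2λ^2 - 3λ + 4.
No integer candidate from the rational root theorem (±divisors of 4) is a root, so the roots are irrational. The cubic discriminant is Δ = -848 < 0, so there is one real root and a complex-conjugate pair. p(-4) = -16 and p(-3) = 4 have opposite signs, so a root lies in (-4, -3); Newton's method refines it to λ ≈ -3.2843. Dividing out (λ - (-3.2843)) leaves approximately λ^2 - 1.2843λ + 1.2179. For λ^2 - 1.2843λ + 1.2179 the discriminant is -3.2223. It is negative, so the remaining roots are the complex-conjugate pair λ ≈ 0.6421 ± 0.8975i. Their product equals the constant term, so |λ|^2 ≈ 1.2179 and |λ| ≈ 1.1036.
Thus the eigenvalues (to 4 decimals) are -3.2843 (modulus 3.2843); 0.6421 ± 0.8975i (modulus 1.1036). The spectral radius is the largest modulus: r(A) ≈ 3.2843. (Cross-check: r(A) ≤ ||A||_2 ≈ 4.146; equality holds whenever A is normal, though it can also hold for some non-normal A.)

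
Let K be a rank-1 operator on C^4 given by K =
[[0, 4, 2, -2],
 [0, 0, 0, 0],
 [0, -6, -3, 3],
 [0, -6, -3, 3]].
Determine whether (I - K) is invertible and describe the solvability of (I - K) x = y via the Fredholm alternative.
(I - K) is invertible (det(I - K) = 1 ≠ 0), so for every y in C^4 the equation (I - K) x = y has a unique solution.

K has rank 1, so it is an outer product K = u v^T: every row of K is a multiple of one row vector. Reading off the entries, u = (-2, 0, 3, 3) and v = (0, -2, -1, 1) (row i of K equals u_i·v^T). A rank-one matrix u v^T satisfies K u = u (v·u) and kills the (3)-dimensional subspace v^⊥, so its characteristic polynomial is lambda^3 (lambda - v·u) with v·u = tr K = 0. Hence the eigenvalues of I - K are 1 (multiplicity 3) and 1 - (0) = 1, so det(I - K) = 1. (Direct check: I - K =
[[1, -4, -2, 2],
 [0, 1, 0, 0],
 [0, 6, 4, -3],
 [0, 6, 3, -2]]
has determinant 1.) The finite-dimensional Fredholm alternative says: either (I - K) is invertible, or ker(I - K) ≠ {0} and then range(I - K) = ker((I - K)^*)^⊥, with dim ker(I - K) = dim ker((I - K)^*). Since det(I - K) ≠ 0, 1 is not an eigenvalue of K and ker(I - K) = {0}, so we are in the first case: for every y there is a unique x = (I - K)^(-1) y. Explicitly, by the Sherman–Morrison formula, (I - u v^T)^(-1) = I + u v^T/(1 - v·u), i.e. (I - K)^(-1) = I + K.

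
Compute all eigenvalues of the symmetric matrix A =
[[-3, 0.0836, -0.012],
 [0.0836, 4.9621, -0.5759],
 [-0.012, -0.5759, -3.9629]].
sigma(A) ≈ {-4, -3, 5}

A is real symmetric, so its spectrum consists of real eigenvalues. Expanding the characteristic polynomial of the displayed matrix gives
  det(λ I - A) = p(λ) = λ^3 + (2)λ^2 + (-23)λ + (-60).
Solving p(λ) = 0 yields eigenvalues ≈ -4, -3, 5. (A is shown rounded to 4 decimals, so these recover the underlying integer eigenvalues to within that precision.)
Verification: the trace of A = -2 equals the sum of eigenvalues -2, and det(A) ≈ 60.0000 matches the eigenvalue product 60.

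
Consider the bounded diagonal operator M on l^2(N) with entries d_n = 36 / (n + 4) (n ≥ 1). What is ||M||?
||M|| = 36/5 (attained at n = 1)

For M diagonal, ||M|| = sup_n |d_n| = sup_n 36/(n + 4). This is positive and strictly decreasing in n, so the supremum is attained at n = 1: d_1 = 36/(1 + 4) = 36/5. Hence ||M|| = 36/5.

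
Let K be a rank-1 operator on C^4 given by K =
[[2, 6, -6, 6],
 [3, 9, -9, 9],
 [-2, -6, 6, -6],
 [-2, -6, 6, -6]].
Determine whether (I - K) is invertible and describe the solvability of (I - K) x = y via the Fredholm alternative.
(I - K) is invertible (det(I - K) = -10 ≠ 0), so for every y in C^4 the equation (I - K) x = y has a unique solution.

K has rank 1, so it is an outer product K = u v^T: every row of K is a multiple of one row vector. Reading off the entries, u = (-2, -3, 2, 2) and v = (-1, -3, 3, -3) (row i of K equals u_i·v^T). A rank-one matrix u v^T satisfies K u = u (v·u) and kills the (3)-dimensional subspace v^⊥, so its characteristic polynomial is lambda^3 (lambda - v·u) with v·u = tr K = 11. Hence the eigenvalues of I - K are 1 (multiplicity 3) and 1 - (11) = -10, so det(I - K) = -10. (Direct check: I - K =
[[-1, -6, 6, -6],
 [-3, -8, 9, -9],
 [2, 6, -5, 6],
 [2, 6, -6, 7]]
has determinant -10.) The finite-dimensional Fredholm alternative says: either (I - K) is invertible, or ker(I - K) ≠ {0} and then range(I - K) = ker((I - K)^*)^⊥, with dim ker(I - K) = dim ker((I - K)^*). Since det(I - K) ≠ 0, 1 is not an eigenvalue of K and ker(I - K) = {0}, so we are in the first case: for every y there is a unique x = (I - K)^(-1) y. Explicitly, by the Sherman–Morrison formula, (I - u v^T)^(-1) = I + u v^T/(1 - v·u), i.e. (I - K)^(-1) = I + K/(-10).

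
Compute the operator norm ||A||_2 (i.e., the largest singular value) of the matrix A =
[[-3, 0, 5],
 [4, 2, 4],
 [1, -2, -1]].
||A||_2 ≈ 6.6978 (= sqrt(largest eigenvalue of A^T A))

||A||_2 = sigma_max(A) = sqrt(lambda_max(A^T A)). Form the symmetric matrix M = A^T A =
[[26, 6, 0],
 [6, 8, 10],
 [0, 10, 42]].
Its characteristic polynomial (trace, sum of principal 2x2 minors, determinant of M give the coefficients) is
  p(λ) = det(λ I - M) = λ^3 - 76λ^2 + 1500λ - 4624.
No integer candidate from the rational root theorem (±divisors of 4624) is a root, so the roots are irrational. The cubic discriminant is Δ = 287850752 > 0, so there are three distinct real roots. p(3) = -781 and p(4) = 224 have opposite signs, so a root lies in (3, 4); Newton's method refines it to λ ≈ 3.7655. p(27) = 155 and p(28) = -256 have opposite signs, so a root lies in (27, 28); Newton's method refines it to λ ≈ 27.3735. p(44) = -576 and p(45) = 101 have opposite signs, so a root lies in (44, 45); Newton's method refines it to λ ≈ 44.861. Check (Vieta): the three roots sum to 76, matching tr M = 76.
So the eigenvalues of A^T A are ≈ 3.7655, 27.3735, 44.861 (all ≥ 0, as they must be for A^T A). The largest is λ_max ≈ 44.861, hence ||A||_2 = sqrt(λ_max) ≈ 6.6978.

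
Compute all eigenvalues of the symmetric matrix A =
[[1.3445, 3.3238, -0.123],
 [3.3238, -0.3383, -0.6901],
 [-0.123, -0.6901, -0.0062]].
sigma(A) ≈ {-3, 0, 4}

A is real symmetric, so its spectrum consists of real eigenvalues. Expanding the characteristic polynomial of the displayed matrix gives
  det(λ I - A) = p(λ) = λ^3 + (-1)λ^2 + (-12)λ + (0).
Solving p(λ) = 0 yields eigenvalues ≈ -3, 0, 4. (A is shown rounded to 4 decimals, so these recover the underlying integer eigenvalues to within that precision.)
Verification: the trace of A = 1 equals the sum of eigenvalues 1, and det(A) ≈ 0.0004 matches the eigenvalue product 0.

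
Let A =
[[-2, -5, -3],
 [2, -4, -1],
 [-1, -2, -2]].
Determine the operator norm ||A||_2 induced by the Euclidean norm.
||A||_2 ≈ 7.6197 (= sqrt(largest eigenvalue of A^T A))

||A||_2 = sigma_max(A) = sqrt(lambda_max(A^T A)). Form the symmetric matrix M = A^T A =
[[9, 4, 6],
 [4, 45, 23],
 [6, 23, 14]].
Its characteristic polynomial (trace, sum of principal 2x2 minors, determinant of M give the coefficients) is
  p(λ) = det(λ I - M) = λ^3 - 68λ^2 + 580λ - 169.
No integer candidate from the rational root theorem (±divisors of 169) is a root, so the roots are irrational. The cubic discriminant is Δ = 681714901 > 0, so there are three distinct real roots. p(0) = -169 and p(1) = 344 have opposite signs, so a root lies in (0, 1); Newton's method refines it to λ ≈ 0.302. p(9) = 272 and p(10) = -169 have opposite signs, so a root lies in (9, 10); Newton's method refines it to λ ≈ 9.6374. p(58) = -169 and p(59) = 2722 have opposite signs, so a root lies in (58, 59); Newton's method refines it to λ ≈ 58.0606. Check (Vieta): the three roots sum to 68, matching tr M = 68.
So the eigenvalues of A^T A are ≈ 0.302, 9.6374, 58.0606 (all ≥ 0, as they must be for A^T A). The largest is λ_max ≈ 58.0606, hence ||A||_2 = sqrt(λ_max) ≈ 7.6197.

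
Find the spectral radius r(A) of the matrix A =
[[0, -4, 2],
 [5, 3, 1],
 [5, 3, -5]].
r(A) ≈ 6.2969

The eigenvalues of A are the roots of its characteristic polynomial. With M = A (coefficients from the trace, the sum of principal 2x2 minors, and det A):
  p(λ) = det(λ I - M) = λ^3 + 2λ^2 - 8λ + 120.
No integer candidate from the rational root theorem (±divisors of 120) is a root, so the roots are irrational. The cubic discriminant is Δ = -424896 < 0, so there is one real root and a complex-conjugate pair. p(-7) = -69 and p(-6) = 24 have opposite signs, so a root lies in (-7, -6); Newton's method refines it to λ ≈ -6.2969. Dividing out (λ - (-6.2969)) leaves approximately λ^2 - 4.2969λ + 19.057. For λ^2 - 4.2969λ + 19.057 the discriminant is -57.7649. It is negative, so the remaining roots are the complex-conjugate pair λ ≈ 2.1484 ± 3.8002i. Their product equals the constant term, so |λ|^2 ≈ 19.057 and |λ| ≈ 4.3654.
Thus the eigenvalues (to 4 decimals) are -6.2969 (modulus 6.2969); 2.1484 ± 3.8002i (modulus 4.3654). The spectral radius is the largest modulus: r(A) ≈ 6.2969. (Cross-check: r(A) ≤ ||A||_2 ≈ 9.3226; equality holds whenever A is normal, though it can also hold for some non-normal A.)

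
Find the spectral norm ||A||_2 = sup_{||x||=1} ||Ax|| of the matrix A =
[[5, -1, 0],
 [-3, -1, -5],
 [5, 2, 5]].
||A||_2 ≈ 9.8766 (= sqrt(largest eigenvalue of A^T A))

||A||_2 = sigma_max(A) = sqrt(lambda_max(A^T A)). Form the symmetric matrix M = A^T A =
[[59, 8, 40],
 [8, 6, 15],
 [40, 15, 50]].
Its characteristic polynomial (trace, sum of principal 2x2 minors, determinant of M give the coefficients) is
  p(λ) = det(λ I - M) = λ^3 - 115λ^2 + 1715λ - 1225.
No integer candidate from the rational root theorem (±divisors of 1225) is a root, so the roots are irrational. The cubic discriminant is Δ = 15576904000 > 0, so there are three distinct real roots. p(0) = -1225 and p(1) = 376 have opposite signs, so a root lies in (0, 1); Newton's method refines it to λ ≈ 0.752. p(16) = 871 and p(17) = -392 have opposite signs, so a root lies in (16, 17); Newton's method refines it to λ ≈ 16.7005. p(97) = -4232 and p(98) = 3577 have opposite signs, so a root lies in (97, 98); Newton's method refines it to λ ≈ 97.5476. Check (Vieta): the three roots sum to 115, matching tr M = 115.
So the eigenvalues of A^T A are ≈ 0.752, 16.7005, 97.5476 (all ≥ 0, as they must be for A^T A). The largest is λ_max ≈ 97.5476, hence ||A||_2 = sqrt(λ_max) ≈ 9.8766.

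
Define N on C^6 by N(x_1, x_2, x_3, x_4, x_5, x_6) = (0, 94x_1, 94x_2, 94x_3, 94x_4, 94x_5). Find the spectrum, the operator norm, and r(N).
sigma(N) = {0}; ||N|| = 94; r(N) = 0. (N is nilpotent with N^6 = 0.)

On C^6, N is a strictly lower-triangular matrix with 94 on the subdiagonal and zeros elsewhere, so its characteristic polynomial is lambda^6 and every eigenvalue is 0: sigma(N) = {0}. For the operator norm, N e_i = 94e_{i+1} for i = 1, ..., 5 and N e_6 = 0, so the singular values of N are 94 (with multiplicity 5) and 0; hence ||N|| = 94. The spectral radius r(N) = max|lambda| = 0. Note ||N|| > r(N) — characteristic of non-normal nilpotent operators. Indeed N^6 = 0.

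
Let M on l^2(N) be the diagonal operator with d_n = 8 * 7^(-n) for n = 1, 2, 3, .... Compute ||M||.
||M|| = 8/7 (attained at n = 1)

For M diagonal, ||M|| = sup_n |d_n|. The sequence d_n = 8 * 7^(-n) is positive and strictly decreasing (ratio 7^(-1) < 1), so the supremum is d_1 = 8/7. Hence ||M|| = 8/7.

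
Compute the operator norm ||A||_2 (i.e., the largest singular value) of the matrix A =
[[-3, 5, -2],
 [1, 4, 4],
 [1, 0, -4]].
||A||_2 ≈ 6.8024 (= sqrt(largest eigenvalue of A^T A))

||A||_2 = sigma_max(A) = sqrt(lambda_max(A^T A)). Form the symmetric matrix M = A^T A =
[[11, -11, 6],
 [-11, 41, 6],
 [6, 6, 36]].
Its characteristic polynomial (trace, sum of principal 2x2 minors, determinant of M give the coefficients) is
  p(λ) = det(λ I - M) = λ^3 - 88λ^2 + 2130λ - 9216.
No integer candidate from the rational root theorem (±divisors of 9216) is a root, so the roots are irrational. The cubic discriminant is Δ = 158392800 > 0, so there are three distinct real roots. p(5) = -641 and p(6) = 612 have opposite signs, so a root lies in (5, 6); Newton's method refines it to λ ≈ 5.4973. p(36) = 72 and p(37) = -225 have opposite signs, so a root lies in (36, 37); Newton's method refines it to λ ≈ 36.2298. p(46) = -108 and p(47) = 325 have opposite signs, so a root lies in (46, 47); Newton's method refines it to λ ≈ 46.2729. Check (Vieta): the three roots sum to 88, matching tr M = 88.
So the eigenvalues of A^T A are ≈ 5.4973, 36.2298, 46.2729 (all ≥ 0, as they must be for A^T A). The largest is λ_max ≈ 46.2729, hence ||A||_2 = sqrt(λ_max) ≈ 6.8024.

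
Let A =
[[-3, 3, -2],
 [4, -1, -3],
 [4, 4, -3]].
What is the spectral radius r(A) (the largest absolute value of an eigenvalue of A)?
r(A) ≈ 5.6027

The eigenvalues of A are the roots of its characteristic polynomial. With M = A (coefficients from the trace, the sum of principal 2x2 minors, and det A):
  p(λ) = det(λ I - M) = λ^3 + 7λ^2 + 23λ + 85.
No integer candidate from the rational root theorem (±divisors of 85) is a root, so the roots are irrational. The cubic discriminant is Δ = -88112 < 0, so there is one real root and a complex-conjugate pair. p(-6) = -17 and p(-5) = 20 have opposite signs, so a root lies in (-6, -5); Newton's method refines it to λ ≈ -5.6027. Dividing out (λ - (-5.6027)) leaves approximately λ^2 + 1.3973λ + 15.1713. For λ^2 + 1.3973λ + 15.1713 the discriminant is -58.7327. It is negative, so the remaining roots are the complex-conjugate pair λ ≈ -0.6987 ± 3.8319i. Their product equals the constant term, so |λ|^2 ≈ 15.1713 and |λ| ≈ 3.895.
Thus the eigenvalues (to 4 decimals) are -5.6027 (modulus 5.6027); -0.6987 ± 3.8319i (modulus 3.895). The spectral radius is the largest modulus: r(A) ≈ 5.6027. (Cross-check: r(A) ≤ ||A||_2 ≈ 7.47; equality holds whenever A is normal, though it can also hold for some non-normal A.)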